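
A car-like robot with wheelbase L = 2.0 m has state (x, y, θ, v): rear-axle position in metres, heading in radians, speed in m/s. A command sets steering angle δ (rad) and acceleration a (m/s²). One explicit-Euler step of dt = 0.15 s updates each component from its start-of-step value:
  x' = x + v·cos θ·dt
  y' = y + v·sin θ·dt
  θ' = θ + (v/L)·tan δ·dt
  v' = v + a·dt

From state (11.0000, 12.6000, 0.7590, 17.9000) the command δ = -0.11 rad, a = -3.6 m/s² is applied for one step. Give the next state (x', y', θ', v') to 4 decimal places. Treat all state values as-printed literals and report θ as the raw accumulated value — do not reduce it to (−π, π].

(12.9480, 14.4478, 0.6107, 17.3600)

x' = 11.0000 + 17.9000·cos(0.7590)·0.15 = 12.9480
y' = 12.6000 + 17.9000·sin(0.7590)·0.15 = 14.4478
θ' = 0.7590 + (17.9000/2.0)·tan(-0.11)·0.15 = 0.6107
v' = 17.9000 − 3.6000·0.15 = 17.3600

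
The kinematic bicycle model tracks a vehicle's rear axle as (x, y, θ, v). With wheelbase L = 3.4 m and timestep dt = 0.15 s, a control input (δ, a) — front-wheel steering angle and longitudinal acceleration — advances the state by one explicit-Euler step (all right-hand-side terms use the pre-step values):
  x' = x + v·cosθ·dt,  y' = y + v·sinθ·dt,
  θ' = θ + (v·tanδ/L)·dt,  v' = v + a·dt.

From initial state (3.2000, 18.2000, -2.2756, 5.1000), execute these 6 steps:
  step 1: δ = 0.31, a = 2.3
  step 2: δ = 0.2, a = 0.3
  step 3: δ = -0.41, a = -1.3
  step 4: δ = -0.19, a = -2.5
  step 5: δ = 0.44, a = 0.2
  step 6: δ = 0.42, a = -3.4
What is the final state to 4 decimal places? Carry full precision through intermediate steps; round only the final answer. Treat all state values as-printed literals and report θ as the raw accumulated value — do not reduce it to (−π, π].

(0.3290, 14.5118, -2.1053, 4.4400)

after step 1 (δ=0.31, a=2.3): (2.704369, 17.617270, -2.203526, 5.445000)
after step 2 (δ=0.2, a=0.3): (2.221385, 16.958629, -2.154831, 5.490000)
after step 3 (δ=-0.41, a=-1.3): (1.767311, 16.271629, -2.260101, 5.295000)
after step 4 (δ=-0.19, a=-2.5): (1.262167, 15.658716, -2.305028, 4.920000)
after step 5 (δ=0.44, a=0.2): (0.767695, 15.110864, -2.202841, 4.950000)
after step 6 (δ=0.42, a=-3.4): (0.329029, 14.511800, -2.105317, 4.440000)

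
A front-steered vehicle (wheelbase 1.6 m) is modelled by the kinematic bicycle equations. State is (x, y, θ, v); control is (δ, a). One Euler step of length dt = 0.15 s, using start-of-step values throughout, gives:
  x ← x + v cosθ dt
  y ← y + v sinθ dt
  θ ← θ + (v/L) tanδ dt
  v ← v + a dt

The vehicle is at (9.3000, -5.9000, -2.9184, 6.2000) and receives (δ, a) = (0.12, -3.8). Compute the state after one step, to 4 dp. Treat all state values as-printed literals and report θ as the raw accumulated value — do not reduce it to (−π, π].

x' = 9.3000 + 6.2000·cos(-2.9184)·0.15 = 8.3931
y' = -5.9000 + 6.2000·sin(-2.9184)·0.15 = -6.1059
θ' = -2.9184 + (6.2000/1.6)·tan(0.12)·0.15 = -2.8483
v' = 6.2000 − 3.8000·0.15 = 5.6300

(8.3931, -6.1059, -2.8483, 5.6300)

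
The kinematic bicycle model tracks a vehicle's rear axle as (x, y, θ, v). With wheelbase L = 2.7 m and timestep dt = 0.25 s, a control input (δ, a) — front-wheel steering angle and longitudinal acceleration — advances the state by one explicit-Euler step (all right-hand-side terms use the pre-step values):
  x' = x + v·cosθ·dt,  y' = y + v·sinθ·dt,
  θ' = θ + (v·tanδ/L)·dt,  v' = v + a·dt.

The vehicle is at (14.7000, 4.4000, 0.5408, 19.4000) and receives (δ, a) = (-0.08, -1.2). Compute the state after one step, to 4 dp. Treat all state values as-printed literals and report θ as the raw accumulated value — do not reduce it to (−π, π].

(18.8579, 6.8969, 0.3968, 19.1000)

x' = 14.7000 + 19.4000·cos(0.5408)·0.25 = 18.8579
y' = 4.4000 + 19.4000·sin(0.5408)·0.25 = 6.8969
θ' = 0.5408 + (19.4000/2.7)·tan(-0.08)·0.25 = 0.3968
v' = 19.4000 − 1.2000·0.25 = 19.1000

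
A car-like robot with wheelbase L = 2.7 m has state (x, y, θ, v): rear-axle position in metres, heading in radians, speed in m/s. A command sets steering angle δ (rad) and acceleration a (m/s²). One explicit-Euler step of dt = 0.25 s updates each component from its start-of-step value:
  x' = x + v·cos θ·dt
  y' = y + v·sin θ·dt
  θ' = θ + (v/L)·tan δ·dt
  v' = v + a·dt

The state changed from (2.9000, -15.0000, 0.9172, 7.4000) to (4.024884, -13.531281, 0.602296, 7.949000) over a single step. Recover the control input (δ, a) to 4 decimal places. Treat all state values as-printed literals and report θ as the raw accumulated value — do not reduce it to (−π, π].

a = (v'−v)/dt = (0.549000)/0.25 = 2.1960
Δθ = θ'−θ = -0.314904;  (v·dt/L) = 7.4000·0.25/2.7 = 0.685185
tan δ = Δθ·L/(v·dt) = -0.459590  →  δ = -0.4308

δ = -0.4308, a = 2.1960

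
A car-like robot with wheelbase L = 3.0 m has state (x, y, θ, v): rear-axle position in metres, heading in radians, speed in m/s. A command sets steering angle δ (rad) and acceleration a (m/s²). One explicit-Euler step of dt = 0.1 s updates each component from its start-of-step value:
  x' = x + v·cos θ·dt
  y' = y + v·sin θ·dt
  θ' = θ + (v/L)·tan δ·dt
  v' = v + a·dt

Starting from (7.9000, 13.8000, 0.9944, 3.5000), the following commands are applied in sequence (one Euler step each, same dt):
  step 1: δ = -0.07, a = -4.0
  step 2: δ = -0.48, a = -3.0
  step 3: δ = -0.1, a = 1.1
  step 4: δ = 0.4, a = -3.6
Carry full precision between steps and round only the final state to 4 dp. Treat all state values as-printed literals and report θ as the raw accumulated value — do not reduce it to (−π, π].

after step 1 (δ=-0.07, a=-4.0): (8.090752, 14.093451, 0.986220, 3.100000)
after step 2 (δ=-0.48, a=-3.0): (8.261824, 14.351974, 0.932424, 2.800000)
after step 3 (δ=-0.1, a=1.1): (8.428673, 14.576833, 0.923059, 2.910000)
after step 4 (δ=0.4, a=-3.6): (8.604258, 14.808891, 0.964070, 2.550000)

(8.6043, 14.8089, 0.9641, 2.5500)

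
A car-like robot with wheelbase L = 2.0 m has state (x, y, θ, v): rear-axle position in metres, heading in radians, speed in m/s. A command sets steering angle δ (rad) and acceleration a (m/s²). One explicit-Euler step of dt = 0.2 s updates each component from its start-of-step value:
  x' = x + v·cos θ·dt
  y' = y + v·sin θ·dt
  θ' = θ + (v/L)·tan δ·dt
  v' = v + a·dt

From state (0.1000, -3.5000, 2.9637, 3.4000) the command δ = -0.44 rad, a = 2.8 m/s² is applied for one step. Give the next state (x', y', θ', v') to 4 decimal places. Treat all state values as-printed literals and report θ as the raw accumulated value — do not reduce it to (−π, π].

(-0.5693, -3.3797, 2.8036, 3.9600)

x' = 0.1000 + 3.4000·cos(2.9637)·0.2 = -0.5693
y' = -3.5000 + 3.4000·sin(2.9637)·0.2 = -3.3797
θ' = 2.9637 + (3.4000/2.0)·tan(-0.44)·0.2 = 2.8036
v' = 3.4000 + 2.8000·0.2 = 3.9600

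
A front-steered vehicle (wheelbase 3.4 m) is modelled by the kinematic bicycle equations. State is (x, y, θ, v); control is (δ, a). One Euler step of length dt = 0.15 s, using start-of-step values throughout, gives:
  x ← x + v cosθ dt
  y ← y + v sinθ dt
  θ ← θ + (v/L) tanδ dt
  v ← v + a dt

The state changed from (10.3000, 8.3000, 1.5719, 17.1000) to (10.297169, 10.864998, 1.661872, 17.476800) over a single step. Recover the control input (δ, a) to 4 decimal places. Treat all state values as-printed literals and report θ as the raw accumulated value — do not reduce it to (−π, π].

a = (v'−v)/dt = (0.376800)/0.15 = 2.5120
Δθ = θ'−θ = 0.089972;  (v·dt/L) = 17.1000·0.15/3.4 = 0.754412
tan δ = Δθ·L/(v·dt) = 0.119261  →  δ = 0.1187

δ = 0.1187, a = 2.5120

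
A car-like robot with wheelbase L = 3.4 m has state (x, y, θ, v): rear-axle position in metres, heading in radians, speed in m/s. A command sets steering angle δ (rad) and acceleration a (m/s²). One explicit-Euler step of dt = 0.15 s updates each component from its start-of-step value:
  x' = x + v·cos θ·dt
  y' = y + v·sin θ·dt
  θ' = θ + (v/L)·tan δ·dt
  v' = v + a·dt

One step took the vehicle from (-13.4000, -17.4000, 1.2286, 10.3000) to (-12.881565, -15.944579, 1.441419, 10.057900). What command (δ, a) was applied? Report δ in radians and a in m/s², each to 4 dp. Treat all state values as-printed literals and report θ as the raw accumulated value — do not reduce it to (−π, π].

δ = 0.4380, a = -1.6140

a = (v'−v)/dt = (-0.242100)/0.15 = -1.6140
Δθ = θ'−θ = 0.212819;  (v·dt/L) = 10.3000·0.15/3.4 = 0.454412
tan δ = Δθ·L/(v·dt) = 0.468340  →  δ = 0.4380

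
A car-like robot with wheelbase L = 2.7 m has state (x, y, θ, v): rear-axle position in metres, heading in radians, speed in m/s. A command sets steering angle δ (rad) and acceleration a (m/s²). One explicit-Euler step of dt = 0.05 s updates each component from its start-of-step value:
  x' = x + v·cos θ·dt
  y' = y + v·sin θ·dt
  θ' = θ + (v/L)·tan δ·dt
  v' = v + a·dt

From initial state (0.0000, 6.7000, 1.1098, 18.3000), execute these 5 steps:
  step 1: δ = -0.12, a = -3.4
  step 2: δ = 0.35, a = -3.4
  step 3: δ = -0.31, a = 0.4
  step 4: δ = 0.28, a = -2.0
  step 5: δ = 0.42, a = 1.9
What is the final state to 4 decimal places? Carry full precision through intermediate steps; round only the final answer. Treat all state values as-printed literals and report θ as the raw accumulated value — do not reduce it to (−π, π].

after step 1 (δ=-0.12, a=-3.4): (0.407029, 7.519483, 1.068937, 18.130000)
after step 2 (δ=0.35, a=-3.4): (0.843107, 8.314202, 1.191492, 17.960000)
after step 3 (δ=-0.31, a=0.4): (1.175613, 9.148374, 1.084953, 17.980000)
after step 4 (δ=0.28, a=-2.0): (1.595405, 9.943344, 1.180698, 17.880000)
after step 5 (δ=0.42, a=1.9): (1.935374, 10.770179, 1.328563, 17.975000)

(1.9354, 10.7702, 1.3286, 17.9750)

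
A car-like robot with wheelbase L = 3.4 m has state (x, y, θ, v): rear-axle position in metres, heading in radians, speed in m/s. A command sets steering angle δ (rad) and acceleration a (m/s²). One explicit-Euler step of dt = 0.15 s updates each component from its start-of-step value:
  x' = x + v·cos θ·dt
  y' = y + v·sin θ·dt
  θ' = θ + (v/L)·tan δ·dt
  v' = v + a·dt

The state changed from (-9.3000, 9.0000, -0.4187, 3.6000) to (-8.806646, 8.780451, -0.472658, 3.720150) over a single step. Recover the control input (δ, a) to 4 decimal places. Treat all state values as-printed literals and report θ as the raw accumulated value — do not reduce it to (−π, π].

a = (v'−v)/dt = (0.120150)/0.15 = 0.8010
Δθ = θ'−θ = -0.053958;  (v·dt/L) = 3.6000·0.15/3.4 = 0.158824
tan δ = Δθ·L/(v·dt) = -0.339736  →  δ = -0.3275

δ = -0.3275, a = 0.8010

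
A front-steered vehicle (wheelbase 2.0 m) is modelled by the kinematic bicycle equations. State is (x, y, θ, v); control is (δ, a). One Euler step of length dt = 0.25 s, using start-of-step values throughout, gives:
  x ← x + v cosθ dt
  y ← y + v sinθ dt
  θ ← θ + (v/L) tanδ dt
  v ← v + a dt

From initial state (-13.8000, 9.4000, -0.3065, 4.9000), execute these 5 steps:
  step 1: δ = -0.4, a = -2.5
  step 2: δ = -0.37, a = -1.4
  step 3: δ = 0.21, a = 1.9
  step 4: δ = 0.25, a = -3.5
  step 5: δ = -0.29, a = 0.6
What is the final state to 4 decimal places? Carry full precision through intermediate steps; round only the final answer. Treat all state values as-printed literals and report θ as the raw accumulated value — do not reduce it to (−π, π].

(-9.4023, 6.6475, -0.6592, 3.6750)

after step 1 (δ=-0.4, a=-2.5): (-12.632091, 9.030389, -0.565461, 4.275000)
after step 2 (δ=-0.37, a=-1.4): (-11.729700, 8.457747, -0.772725, 3.925000)
after step 3 (δ=0.21, a=1.9): (-11.027115, 7.772747, -0.668152, 4.400000)
after step 4 (δ=0.25, a=-3.5): (-10.163650, 7.091257, -0.527714, 3.525000)
after step 5 (δ=-0.29, a=0.6): (-9.402285, 6.647495, -0.659202, 3.675000)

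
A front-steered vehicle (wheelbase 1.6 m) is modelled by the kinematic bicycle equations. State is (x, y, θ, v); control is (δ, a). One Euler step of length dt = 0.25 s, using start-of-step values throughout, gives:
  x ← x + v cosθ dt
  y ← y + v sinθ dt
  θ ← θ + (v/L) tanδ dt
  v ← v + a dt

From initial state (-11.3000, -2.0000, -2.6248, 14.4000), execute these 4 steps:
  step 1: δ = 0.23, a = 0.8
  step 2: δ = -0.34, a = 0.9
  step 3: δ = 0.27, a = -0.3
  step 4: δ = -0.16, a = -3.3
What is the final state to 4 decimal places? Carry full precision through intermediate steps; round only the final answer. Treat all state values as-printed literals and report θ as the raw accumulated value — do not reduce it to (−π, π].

after step 1 (δ=0.23, a=0.8): (-14.429870, -3.778739, -2.097977, 14.600000)
after step 2 (δ=-0.34, a=0.9): (-16.266182, -6.933174, -2.904940, 14.825000)
after step 3 (δ=0.27, a=-0.3): (-19.869132, -7.802105, -2.263855, 14.750000)
after step 4 (δ=-0.16, a=-3.3): (-22.225052, -10.638881, -2.635785, 13.925000)

(-22.2251, -10.6389, -2.6358, 13.9250)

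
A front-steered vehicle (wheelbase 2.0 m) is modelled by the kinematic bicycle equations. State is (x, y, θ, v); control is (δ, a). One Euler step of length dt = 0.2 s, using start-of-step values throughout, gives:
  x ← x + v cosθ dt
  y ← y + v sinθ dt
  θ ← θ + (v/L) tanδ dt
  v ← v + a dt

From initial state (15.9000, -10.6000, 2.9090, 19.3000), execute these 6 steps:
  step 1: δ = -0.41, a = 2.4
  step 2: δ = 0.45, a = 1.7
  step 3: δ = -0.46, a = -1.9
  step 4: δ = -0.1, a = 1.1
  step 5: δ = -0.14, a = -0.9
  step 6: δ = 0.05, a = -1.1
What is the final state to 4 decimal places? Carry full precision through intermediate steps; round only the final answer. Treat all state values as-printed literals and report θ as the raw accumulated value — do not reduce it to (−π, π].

after step 1 (δ=-0.41, a=2.4): (12.143942, -9.710266, 2.070162, 19.780000)
after step 2 (δ=0.45, a=1.7): (10.249538, -6.237346, 3.025645, 20.120000)
after step 3 (δ=-0.46, a=-1.9): (6.252557, -5.771816, 2.028802, 19.740000)
after step 4 (δ=-0.1, a=1.1): (4.506909, -2.230712, 1.830741, 19.960000)
after step 5 (δ=-0.14, a=-0.9): (3.480856, 1.627173, 1.549461, 19.780000)
after step 6 (δ=0.05, a=-1.1): (3.565252, 5.582273, 1.648444, 19.560000)

(3.5653, 5.5823, 1.6484, 19.5600)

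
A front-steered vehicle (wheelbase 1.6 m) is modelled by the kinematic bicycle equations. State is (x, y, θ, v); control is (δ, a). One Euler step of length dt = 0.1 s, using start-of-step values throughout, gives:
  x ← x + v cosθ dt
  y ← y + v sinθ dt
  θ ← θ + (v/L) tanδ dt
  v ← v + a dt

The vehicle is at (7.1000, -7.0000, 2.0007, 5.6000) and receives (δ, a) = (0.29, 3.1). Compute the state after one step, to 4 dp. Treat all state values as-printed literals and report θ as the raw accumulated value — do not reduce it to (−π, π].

x' = 7.1000 + 5.6000·cos(2.0007)·0.1 = 6.8666
y' = -7.0000 + 5.6000·sin(2.0007)·0.1 = -6.4910
θ' = 2.0007 + (5.6000/1.6)·tan(0.29)·0.1 = 2.1051
v' = 5.6000 + 3.1000·0.1 = 5.9100

(6.8666, -6.4910, 2.1051, 5.9100)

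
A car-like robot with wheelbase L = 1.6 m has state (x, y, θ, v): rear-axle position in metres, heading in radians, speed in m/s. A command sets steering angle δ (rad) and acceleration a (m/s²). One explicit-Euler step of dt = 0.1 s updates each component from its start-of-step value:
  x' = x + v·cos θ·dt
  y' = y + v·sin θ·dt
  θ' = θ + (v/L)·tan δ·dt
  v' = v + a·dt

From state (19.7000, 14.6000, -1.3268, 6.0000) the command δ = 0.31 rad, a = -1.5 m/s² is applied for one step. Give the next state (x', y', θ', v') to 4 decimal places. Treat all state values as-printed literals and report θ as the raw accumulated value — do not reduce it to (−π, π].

x' = 19.7000 + 6.0000·cos(-1.3268)·0.1 = 19.8449
y' = 14.6000 + 6.0000·sin(-1.3268)·0.1 = 14.0178
θ' = -1.3268 + (6.0000/1.6)·tan(0.31)·0.1 = -1.2067
v' = 6.0000 − 1.5000·0.1 = 5.8500

(19.8449, 14.0178, -1.2067, 5.8500)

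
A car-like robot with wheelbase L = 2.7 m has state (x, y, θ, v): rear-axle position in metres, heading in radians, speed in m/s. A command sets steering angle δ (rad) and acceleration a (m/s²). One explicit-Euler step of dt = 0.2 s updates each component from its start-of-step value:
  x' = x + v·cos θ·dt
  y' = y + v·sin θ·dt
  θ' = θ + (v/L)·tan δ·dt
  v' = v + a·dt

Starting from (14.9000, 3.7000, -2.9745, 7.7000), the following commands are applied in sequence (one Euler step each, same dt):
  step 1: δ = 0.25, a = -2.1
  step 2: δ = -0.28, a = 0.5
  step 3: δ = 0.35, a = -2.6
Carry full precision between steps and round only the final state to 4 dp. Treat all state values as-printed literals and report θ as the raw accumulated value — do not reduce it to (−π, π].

(10.5384, 2.7642, -2.7844, 6.8600)

after step 1 (δ=0.25, a=-2.1): (13.381448, 3.443873, -2.828861, 7.280000)
after step 2 (δ=-0.28, a=0.5): (11.996069, 2.995921, -2.983927, 7.380000)
after step 3 (δ=0.35, a=-2.6): (10.538377, 2.764169, -2.784378, 6.860000)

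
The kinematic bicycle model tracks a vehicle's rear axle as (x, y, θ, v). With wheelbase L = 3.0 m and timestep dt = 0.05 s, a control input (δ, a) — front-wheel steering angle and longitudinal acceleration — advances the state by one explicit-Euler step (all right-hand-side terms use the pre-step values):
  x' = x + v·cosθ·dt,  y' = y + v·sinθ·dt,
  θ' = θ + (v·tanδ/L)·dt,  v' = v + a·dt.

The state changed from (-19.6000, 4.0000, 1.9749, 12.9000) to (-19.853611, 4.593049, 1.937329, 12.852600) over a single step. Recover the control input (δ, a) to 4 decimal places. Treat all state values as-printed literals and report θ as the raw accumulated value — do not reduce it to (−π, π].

δ = -0.1730, a = -0.9480

a = (v'−v)/dt = (-0.047400)/0.05 = -0.9480
Δθ = θ'−θ = -0.037571;  (v·dt/L) = 12.9000·0.05/3.0 = 0.215000
tan δ = Δθ·L/(v·dt) = -0.174749  →  δ = -0.1730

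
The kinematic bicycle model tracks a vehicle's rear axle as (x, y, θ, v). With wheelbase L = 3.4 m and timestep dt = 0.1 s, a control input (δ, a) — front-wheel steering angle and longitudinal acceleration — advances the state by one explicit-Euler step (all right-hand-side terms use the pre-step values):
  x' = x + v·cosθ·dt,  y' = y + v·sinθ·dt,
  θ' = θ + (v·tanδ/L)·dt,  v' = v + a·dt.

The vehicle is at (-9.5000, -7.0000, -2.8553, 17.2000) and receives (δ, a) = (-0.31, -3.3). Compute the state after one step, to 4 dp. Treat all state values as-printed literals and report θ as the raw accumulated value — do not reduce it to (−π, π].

(-11.1500, -7.4857, -3.0173, 16.8700)

x' = -9.5000 + 17.2000·cos(-2.8553)·0.1 = -11.1500
y' = -7.0000 + 17.2000·sin(-2.8553)·0.1 = -7.4857
θ' = -2.8553 + (17.2000/3.4)·tan(-0.31)·0.1 = -3.0173
v' = 17.2000 − 3.3000·0.1 = 16.8700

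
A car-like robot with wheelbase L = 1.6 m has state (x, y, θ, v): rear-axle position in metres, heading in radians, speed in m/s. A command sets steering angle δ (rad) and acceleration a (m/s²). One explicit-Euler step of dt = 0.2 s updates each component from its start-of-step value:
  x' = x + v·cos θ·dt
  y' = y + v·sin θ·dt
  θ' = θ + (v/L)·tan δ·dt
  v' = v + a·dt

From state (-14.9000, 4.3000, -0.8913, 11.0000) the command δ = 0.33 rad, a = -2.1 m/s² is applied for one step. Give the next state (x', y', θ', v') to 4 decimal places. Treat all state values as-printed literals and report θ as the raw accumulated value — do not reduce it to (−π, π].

x' = -14.9000 + 11.0000·cos(-0.8913)·0.2 = -13.5175
y' = 4.3000 + 11.0000·sin(-0.8913)·0.2 = 2.5886
θ' = -0.8913 + (11.0000/1.6)·tan(0.33)·0.2 = -0.4203
v' = 11.0000 − 2.1000·0.2 = 10.5800

(-13.5175, 2.5886, -0.4203, 10.5800)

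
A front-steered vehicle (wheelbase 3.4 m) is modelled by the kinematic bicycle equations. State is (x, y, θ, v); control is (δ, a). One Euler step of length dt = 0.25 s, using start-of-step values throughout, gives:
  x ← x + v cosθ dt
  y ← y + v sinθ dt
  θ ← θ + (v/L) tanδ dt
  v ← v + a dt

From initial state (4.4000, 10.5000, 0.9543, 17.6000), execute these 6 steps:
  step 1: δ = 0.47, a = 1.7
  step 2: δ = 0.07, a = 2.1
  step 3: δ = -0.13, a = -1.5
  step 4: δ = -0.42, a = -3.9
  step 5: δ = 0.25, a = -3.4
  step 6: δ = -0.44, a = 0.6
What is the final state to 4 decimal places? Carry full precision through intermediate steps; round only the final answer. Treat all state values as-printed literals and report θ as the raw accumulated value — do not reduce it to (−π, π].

after step 1 (δ=0.47, a=1.7): (6.943992, 14.090001, 1.611668, 18.025000)
after step 2 (δ=0.07, a=2.1): (6.759867, 18.592487, 1.704595, 18.550000)
after step 3 (δ=-0.13, a=-1.5): (6.141225, 23.188539, 1.526273, 18.175000)
after step 4 (δ=-0.42, a=-3.9): (6.343459, 27.727786, 0.929475, 17.200000)
after step 5 (δ=0.25, a=-3.4): (8.915954, 31.173402, 1.252408, 16.350000)
after step 6 (δ=-0.44, a=0.6): (10.195492, 35.055468, 0.686432, 16.500000)

(10.1955, 35.0555, 0.6864, 16.5000)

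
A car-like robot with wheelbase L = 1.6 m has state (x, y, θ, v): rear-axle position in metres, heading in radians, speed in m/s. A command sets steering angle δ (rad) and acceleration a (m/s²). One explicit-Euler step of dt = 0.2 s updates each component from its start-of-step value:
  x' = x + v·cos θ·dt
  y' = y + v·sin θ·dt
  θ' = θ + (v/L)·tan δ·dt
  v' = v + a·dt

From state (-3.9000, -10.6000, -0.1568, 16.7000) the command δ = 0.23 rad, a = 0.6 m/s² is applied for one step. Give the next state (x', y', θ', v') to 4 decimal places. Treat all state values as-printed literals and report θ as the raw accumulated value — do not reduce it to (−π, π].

x' = -3.9000 + 16.7000·cos(-0.1568)·0.2 = -0.6010
y' = -10.6000 + 16.7000·sin(-0.1568)·0.2 = -11.1216
θ' = -0.1568 + (16.7000/1.6)·tan(0.23)·0.2 = 0.3320
v' = 16.7000 + 0.6000·0.2 = 16.8200

(-0.6010, -11.1216, 0.3320, 16.8200)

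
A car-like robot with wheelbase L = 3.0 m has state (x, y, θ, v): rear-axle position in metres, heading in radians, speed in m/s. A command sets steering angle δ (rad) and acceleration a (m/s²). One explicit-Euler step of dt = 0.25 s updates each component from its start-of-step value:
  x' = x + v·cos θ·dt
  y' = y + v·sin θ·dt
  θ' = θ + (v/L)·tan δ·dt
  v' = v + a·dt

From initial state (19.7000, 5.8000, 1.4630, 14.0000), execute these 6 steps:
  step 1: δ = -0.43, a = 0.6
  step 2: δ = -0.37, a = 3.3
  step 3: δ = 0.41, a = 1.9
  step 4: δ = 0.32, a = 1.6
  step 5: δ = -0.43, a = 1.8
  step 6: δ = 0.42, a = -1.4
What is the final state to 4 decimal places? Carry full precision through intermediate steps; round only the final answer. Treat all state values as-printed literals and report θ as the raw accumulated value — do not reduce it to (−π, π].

(30.8353, 24.0316, 1.4405, 15.9500)

after step 1 (δ=-0.43, a=0.6): (20.076557, 9.279685, 0.927942, 14.150000)
after step 2 (δ=-0.37, a=3.3): (22.197226, 12.111057, 0.470587, 14.975000)
after step 3 (δ=0.41, a=1.9): (25.534039, 13.808509, 1.012970, 15.450000)
after step 4 (δ=0.32, a=1.6): (27.578626, 17.085484, 1.439634, 15.850000)
after step 5 (δ=-0.43, a=1.8): (28.096867, 21.013949, 0.833872, 16.300000)
after step 6 (δ=0.42, a=-1.4): (30.835321, 24.031646, 1.440467, 15.950000)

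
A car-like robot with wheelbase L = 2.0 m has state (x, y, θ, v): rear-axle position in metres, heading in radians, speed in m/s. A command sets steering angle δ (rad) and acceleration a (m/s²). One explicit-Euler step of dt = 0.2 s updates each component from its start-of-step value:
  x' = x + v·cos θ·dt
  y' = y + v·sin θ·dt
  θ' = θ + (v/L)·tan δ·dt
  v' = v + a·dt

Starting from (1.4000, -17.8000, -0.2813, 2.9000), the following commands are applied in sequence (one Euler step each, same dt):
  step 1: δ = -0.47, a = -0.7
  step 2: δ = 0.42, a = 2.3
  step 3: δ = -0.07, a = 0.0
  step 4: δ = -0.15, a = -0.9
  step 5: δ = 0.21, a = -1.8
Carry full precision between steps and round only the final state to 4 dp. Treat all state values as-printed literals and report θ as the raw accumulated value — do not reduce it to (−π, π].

after step 1 (δ=-0.47, a=-0.7): (1.957203, -17.961011, -0.428610, 2.760000)
after step 2 (δ=0.42, a=2.3): (2.459272, -18.190426, -0.305356, 3.220000)
after step 3 (δ=-0.07, a=0.0): (3.073480, -18.384033, -0.327933, 3.220000)
after step 4 (δ=-0.15, a=-0.9): (3.683162, -18.591457, -0.376599, 3.040000)
after step 5 (δ=0.21, a=-1.8): (4.248554, -18.815055, -0.311803, 2.680000)

(4.2486, -18.8151, -0.3118, 2.6800)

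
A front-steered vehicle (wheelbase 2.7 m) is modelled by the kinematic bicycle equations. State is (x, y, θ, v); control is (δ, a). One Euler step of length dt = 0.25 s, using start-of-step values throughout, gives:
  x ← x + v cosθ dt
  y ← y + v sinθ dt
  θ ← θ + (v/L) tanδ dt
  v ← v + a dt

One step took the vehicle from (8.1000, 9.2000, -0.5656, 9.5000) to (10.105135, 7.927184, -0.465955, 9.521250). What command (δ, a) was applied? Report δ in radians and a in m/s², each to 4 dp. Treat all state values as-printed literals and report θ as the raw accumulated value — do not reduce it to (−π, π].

δ = 0.1128, a = 0.0850

a = (v'−v)/dt = (0.021250)/0.25 = 0.0850
Δθ = θ'−θ = 0.099645;  (v·dt/L) = 9.5000·0.25/2.7 = 0.879630
tan δ = Δθ·L/(v·dt) = 0.113281  →  δ = 0.1128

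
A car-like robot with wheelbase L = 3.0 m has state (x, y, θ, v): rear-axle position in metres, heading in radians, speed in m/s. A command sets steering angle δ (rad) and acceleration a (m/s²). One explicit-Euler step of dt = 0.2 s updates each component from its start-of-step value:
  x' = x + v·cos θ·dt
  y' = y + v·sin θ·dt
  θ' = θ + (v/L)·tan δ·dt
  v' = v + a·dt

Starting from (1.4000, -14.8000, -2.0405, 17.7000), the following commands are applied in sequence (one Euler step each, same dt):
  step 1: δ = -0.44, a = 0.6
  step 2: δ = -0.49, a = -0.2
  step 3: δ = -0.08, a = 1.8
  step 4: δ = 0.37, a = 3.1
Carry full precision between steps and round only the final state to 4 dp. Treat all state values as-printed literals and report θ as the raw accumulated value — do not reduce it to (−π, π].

(-10.3584, -18.8325, -2.8557, 18.7600)

after step 1 (δ=-0.44, a=0.6): (-0.202282, -17.956627, -2.596021, 17.820000)
after step 2 (δ=-0.49, a=-0.2): (-3.248899, -19.806011, -3.229686, 17.780000)
after step 3 (δ=-0.08, a=1.8): (-6.791110, -19.493155, -3.324716, 18.140000)
after step 4 (δ=0.37, a=3.1): (-10.358449, -18.832492, -2.855660, 18.760000)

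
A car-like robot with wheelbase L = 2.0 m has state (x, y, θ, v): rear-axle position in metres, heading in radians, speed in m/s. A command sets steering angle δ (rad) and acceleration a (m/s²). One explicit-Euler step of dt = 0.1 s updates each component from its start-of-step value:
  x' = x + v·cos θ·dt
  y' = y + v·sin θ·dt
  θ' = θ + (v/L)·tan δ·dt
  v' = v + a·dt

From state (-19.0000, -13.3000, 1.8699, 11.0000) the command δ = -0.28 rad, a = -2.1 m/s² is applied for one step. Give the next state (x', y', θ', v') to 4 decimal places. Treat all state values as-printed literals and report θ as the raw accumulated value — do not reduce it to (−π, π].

x' = -19.0000 + 11.0000·cos(1.8699)·0.1 = -19.3241
y' = -13.3000 + 11.0000·sin(1.8699)·0.1 = -12.2488
θ' = 1.8699 + (11.0000/2.0)·tan(-0.28)·0.1 = 1.7117
v' = 11.0000 − 2.1000·0.1 = 10.7900

(-19.3241, -12.2488, 1.7117, 10.7900)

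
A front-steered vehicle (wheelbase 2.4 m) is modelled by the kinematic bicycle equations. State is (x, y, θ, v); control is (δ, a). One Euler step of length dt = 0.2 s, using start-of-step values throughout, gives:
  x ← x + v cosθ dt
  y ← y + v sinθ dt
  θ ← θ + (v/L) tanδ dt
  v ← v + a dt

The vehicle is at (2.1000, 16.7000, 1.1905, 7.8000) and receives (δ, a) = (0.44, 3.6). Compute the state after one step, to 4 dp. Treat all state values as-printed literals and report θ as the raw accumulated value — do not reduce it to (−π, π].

(2.6791, 18.1485, 1.4965, 8.5200)

x' = 2.1000 + 7.8000·cos(1.1905)·0.2 = 2.6791
y' = 16.7000 + 7.8000·sin(1.1905)·0.2 = 18.1485
θ' = 1.1905 + (7.8000/2.4)·tan(0.44)·0.2 = 1.4965
v' = 7.8000 + 3.6000·0.2 = 8.5200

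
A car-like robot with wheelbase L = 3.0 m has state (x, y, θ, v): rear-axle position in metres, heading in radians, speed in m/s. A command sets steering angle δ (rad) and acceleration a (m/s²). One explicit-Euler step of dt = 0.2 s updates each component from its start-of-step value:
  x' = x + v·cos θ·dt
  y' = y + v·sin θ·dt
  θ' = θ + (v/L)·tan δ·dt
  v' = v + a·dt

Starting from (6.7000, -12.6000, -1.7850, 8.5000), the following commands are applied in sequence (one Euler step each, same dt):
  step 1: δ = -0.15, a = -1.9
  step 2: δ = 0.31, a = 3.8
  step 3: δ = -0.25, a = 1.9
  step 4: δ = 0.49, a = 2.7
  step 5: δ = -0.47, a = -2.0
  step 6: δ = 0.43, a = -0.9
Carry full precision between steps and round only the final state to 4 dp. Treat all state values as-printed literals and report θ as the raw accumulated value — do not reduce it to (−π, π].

(4.7088, -23.1197, -1.5636, 9.2200)

after step 1 (δ=-0.15, a=-1.9): (6.338632, -14.261148, -1.870643, 8.120000)
after step 2 (δ=0.31, a=3.8): (5.858945, -15.812688, -1.697239, 8.880000)
after step 3 (δ=-0.25, a=1.9): (5.634980, -17.574510, -1.848402, 9.260000)
after step 4 (δ=0.49, a=2.7): (5.127433, -19.355605, -1.519123, 9.800000)
after step 5 (δ=-0.47, a=-2.0): (5.228666, -21.312989, -1.850995, 9.400000)
after step 6 (δ=0.43, a=-0.9): (4.708760, -23.119670, -1.563592, 9.220000)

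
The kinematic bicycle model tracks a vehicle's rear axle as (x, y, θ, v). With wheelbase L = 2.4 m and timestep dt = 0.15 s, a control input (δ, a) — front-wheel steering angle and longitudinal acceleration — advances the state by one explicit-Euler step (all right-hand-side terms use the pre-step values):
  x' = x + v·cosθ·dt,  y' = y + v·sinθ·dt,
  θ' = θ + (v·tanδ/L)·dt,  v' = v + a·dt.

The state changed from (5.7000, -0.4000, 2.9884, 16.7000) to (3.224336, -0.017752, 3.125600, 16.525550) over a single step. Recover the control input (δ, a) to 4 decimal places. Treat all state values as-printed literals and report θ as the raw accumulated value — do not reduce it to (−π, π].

δ = 0.1307, a = -1.1630

a = (v'−v)/dt = (-0.174450)/0.15 = -1.1630
Δθ = θ'−θ = 0.137200;  (v·dt/L) = 16.7000·0.15/2.4 = 1.043750
tan δ = Δθ·L/(v·dt) = 0.131449  →  δ = 0.1307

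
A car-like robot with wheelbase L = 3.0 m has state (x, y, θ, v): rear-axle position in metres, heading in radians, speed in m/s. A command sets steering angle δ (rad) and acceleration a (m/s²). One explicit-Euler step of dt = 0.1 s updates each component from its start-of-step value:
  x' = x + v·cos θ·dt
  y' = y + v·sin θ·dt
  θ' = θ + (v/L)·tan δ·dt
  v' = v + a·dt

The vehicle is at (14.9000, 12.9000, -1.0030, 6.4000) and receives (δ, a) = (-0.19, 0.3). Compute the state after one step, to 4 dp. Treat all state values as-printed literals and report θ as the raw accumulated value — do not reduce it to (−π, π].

x' = 14.9000 + 6.4000·cos(-1.0030)·0.1 = 15.2442
y' = 12.9000 + 6.4000·sin(-1.0030)·0.1 = 12.3604
θ' = -1.0030 + (6.4000/3.0)·tan(-0.19)·0.1 = -1.0440
v' = 6.4000 + 0.3000·0.1 = 6.4300

(15.2442, 12.3604, -1.0440, 6.4300)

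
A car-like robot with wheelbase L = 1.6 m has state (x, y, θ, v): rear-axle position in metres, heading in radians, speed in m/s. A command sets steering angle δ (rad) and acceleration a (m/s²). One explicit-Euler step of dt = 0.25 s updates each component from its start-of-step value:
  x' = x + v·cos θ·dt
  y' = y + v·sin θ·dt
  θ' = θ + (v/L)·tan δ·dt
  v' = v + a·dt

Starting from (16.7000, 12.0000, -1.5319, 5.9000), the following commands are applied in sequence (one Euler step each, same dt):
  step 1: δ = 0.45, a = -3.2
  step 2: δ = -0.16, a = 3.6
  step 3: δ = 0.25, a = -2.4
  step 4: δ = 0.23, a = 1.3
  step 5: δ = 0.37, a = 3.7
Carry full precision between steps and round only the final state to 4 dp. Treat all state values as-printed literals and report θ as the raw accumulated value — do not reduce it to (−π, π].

after step 1 (δ=0.45, a=-3.2): (16.757358, 10.526116, -1.086584, 5.100000)
after step 2 (δ=-0.16, a=3.6): (17.350885, 9.397687, -1.215183, 6.000000)
after step 3 (δ=0.25, a=-2.4): (17.873133, 7.991538, -0.975800, 5.400000)
after step 4 (δ=0.23, a=1.3): (18.629816, 6.873535, -0.778241, 5.725000)
after step 5 (δ=0.37, a=3.7): (19.649080, 5.868757, -0.431286, 6.650000)

(19.6491, 5.8688, -0.4313, 6.6500)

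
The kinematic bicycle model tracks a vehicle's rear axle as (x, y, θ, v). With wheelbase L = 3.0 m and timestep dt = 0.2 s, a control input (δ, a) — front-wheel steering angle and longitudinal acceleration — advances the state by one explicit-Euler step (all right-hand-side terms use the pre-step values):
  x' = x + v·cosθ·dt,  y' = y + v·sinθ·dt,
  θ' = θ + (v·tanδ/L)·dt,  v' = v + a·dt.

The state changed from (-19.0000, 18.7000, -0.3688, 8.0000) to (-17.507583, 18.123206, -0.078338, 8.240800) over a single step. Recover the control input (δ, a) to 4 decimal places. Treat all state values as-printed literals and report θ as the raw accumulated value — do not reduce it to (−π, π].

δ = 0.4987, a = 1.2040

a = (v'−v)/dt = (0.240800)/0.2 = 1.2040
Δθ = θ'−θ = 0.290462;  (v·dt/L) = 8.0000·0.2/3.0 = 0.533333
tan δ = Δθ·L/(v·dt) = 0.544616  →  δ = 0.4987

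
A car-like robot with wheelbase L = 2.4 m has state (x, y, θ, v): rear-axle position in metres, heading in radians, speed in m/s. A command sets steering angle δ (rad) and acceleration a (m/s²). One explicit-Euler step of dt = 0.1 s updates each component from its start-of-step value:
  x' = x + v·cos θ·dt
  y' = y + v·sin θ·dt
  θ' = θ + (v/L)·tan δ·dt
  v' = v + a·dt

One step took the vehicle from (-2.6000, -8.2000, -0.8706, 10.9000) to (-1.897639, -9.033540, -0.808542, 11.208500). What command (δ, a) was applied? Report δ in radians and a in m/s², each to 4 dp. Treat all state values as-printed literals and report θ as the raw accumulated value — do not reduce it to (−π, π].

δ = 0.1358, a = 3.0850

a = (v'−v)/dt = (0.308500)/0.1 = 3.0850
Δθ = θ'−θ = 0.062058;  (v·dt/L) = 10.9000·0.1/2.4 = 0.454167
tan δ = Δθ·L/(v·dt) = 0.136641  →  δ = 0.1358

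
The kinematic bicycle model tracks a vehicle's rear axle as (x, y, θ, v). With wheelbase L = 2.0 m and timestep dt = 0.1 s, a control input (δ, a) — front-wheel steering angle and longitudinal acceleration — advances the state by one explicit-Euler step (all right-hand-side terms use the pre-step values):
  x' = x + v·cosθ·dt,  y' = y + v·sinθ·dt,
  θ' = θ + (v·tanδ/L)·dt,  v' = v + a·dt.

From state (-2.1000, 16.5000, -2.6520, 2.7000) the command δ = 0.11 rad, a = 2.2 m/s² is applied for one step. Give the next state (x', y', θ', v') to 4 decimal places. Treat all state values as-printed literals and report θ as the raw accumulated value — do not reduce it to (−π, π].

(-2.3383, 16.3730, -2.6371, 2.9200)

x' = -2.1000 + 2.7000·cos(-2.6520)·0.1 = -2.3383
y' = 16.5000 + 2.7000·sin(-2.6520)·0.1 = 16.3730
θ' = -2.6520 + (2.7000/2.0)·tan(0.11)·0.1 = -2.6371
v' = 2.7000 + 2.2000·0.1 = 2.9200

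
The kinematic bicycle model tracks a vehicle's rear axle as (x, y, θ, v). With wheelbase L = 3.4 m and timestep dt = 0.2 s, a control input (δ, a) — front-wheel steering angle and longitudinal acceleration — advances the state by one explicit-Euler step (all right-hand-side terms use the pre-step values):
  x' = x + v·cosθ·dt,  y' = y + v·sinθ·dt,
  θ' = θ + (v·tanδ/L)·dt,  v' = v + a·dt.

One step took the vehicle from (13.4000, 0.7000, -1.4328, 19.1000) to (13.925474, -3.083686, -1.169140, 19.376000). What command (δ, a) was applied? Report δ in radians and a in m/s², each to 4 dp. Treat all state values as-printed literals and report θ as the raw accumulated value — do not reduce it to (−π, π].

a = (v'−v)/dt = (0.276000)/0.2 = 1.3800
Δθ = θ'−θ = 0.263660;  (v·dt/L) = 19.1000·0.2/3.4 = 1.123529
tan δ = Δθ·L/(v·dt) = 0.234671  →  δ = 0.2305

δ = 0.2305, a = 1.3800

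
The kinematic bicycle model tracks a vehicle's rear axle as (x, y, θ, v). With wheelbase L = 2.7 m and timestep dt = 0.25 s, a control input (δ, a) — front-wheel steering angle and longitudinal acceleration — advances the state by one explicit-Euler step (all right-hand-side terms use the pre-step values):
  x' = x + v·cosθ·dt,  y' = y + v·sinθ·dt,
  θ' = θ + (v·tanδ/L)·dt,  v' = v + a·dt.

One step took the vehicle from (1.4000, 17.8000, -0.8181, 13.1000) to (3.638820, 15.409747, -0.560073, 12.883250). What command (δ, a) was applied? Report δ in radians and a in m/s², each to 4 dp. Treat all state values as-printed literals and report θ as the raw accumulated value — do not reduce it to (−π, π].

δ = 0.2096, a = -0.8670

a = (v'−v)/dt = (-0.216750)/0.25 = -0.8670
Δθ = θ'−θ = 0.258027;  (v·dt/L) = 13.1000·0.25/2.7 = 1.212963
tan δ = Δθ·L/(v·dt) = 0.212725  →  δ = 0.2096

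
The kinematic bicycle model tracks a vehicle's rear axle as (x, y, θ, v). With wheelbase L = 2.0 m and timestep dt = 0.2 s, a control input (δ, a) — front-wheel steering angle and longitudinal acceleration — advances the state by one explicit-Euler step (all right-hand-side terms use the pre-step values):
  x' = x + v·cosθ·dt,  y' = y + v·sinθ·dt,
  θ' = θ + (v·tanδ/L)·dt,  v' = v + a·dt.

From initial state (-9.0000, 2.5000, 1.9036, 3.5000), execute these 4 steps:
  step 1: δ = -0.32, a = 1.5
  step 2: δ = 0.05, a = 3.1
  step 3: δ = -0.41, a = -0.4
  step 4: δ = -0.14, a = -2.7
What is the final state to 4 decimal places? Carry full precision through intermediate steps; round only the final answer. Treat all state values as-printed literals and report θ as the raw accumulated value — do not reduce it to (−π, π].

after step 1 (δ=-0.32, a=1.5): (-9.228686, 3.161591, 1.787614, 3.800000)
after step 2 (δ=0.05, a=3.1): (-9.392179, 3.903797, 1.806630, 4.420000)
after step 3 (δ=-0.41, a=-0.4): (-9.598729, 4.763328, 1.614523, 4.340000)
after step 4 (δ=-0.14, a=-2.7): (-9.636671, 5.630498, 1.553362, 3.800000)

(-9.6367, 5.6305, 1.5534, 3.8000)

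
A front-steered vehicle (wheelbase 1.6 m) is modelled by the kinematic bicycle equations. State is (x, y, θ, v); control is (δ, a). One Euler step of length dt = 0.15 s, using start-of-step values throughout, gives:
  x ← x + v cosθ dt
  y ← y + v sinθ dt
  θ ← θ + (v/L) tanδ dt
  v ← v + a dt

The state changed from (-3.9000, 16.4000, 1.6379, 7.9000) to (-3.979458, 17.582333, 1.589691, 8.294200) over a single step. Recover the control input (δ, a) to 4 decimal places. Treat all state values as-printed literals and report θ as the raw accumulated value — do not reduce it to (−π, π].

δ = -0.0650, a = 2.6280

a = (v'−v)/dt = (0.394200)/0.15 = 2.6280
Δθ = θ'−θ = -0.048209;  (v·dt/L) = 7.9000·0.15/1.6 = 0.740625
tan δ = Δθ·L/(v·dt) = -0.065092  →  δ = -0.0650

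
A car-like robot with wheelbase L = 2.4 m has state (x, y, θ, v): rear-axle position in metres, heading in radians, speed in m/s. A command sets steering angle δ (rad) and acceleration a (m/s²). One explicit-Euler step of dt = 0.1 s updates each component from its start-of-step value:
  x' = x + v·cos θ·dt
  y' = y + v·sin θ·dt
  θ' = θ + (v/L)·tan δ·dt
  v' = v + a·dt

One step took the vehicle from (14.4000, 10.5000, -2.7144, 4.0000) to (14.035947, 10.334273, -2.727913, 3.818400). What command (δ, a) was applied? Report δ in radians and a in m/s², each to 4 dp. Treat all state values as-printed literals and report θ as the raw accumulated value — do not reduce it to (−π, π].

δ = -0.0809, a = -1.8160

a = (v'−v)/dt = (-0.181600)/0.1 = -1.8160
Δθ = θ'−θ = -0.013513;  (v·dt/L) = 4.0000·0.1/2.4 = 0.166667
tan δ = Δθ·L/(v·dt) = -0.081078  →  δ = -0.0809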